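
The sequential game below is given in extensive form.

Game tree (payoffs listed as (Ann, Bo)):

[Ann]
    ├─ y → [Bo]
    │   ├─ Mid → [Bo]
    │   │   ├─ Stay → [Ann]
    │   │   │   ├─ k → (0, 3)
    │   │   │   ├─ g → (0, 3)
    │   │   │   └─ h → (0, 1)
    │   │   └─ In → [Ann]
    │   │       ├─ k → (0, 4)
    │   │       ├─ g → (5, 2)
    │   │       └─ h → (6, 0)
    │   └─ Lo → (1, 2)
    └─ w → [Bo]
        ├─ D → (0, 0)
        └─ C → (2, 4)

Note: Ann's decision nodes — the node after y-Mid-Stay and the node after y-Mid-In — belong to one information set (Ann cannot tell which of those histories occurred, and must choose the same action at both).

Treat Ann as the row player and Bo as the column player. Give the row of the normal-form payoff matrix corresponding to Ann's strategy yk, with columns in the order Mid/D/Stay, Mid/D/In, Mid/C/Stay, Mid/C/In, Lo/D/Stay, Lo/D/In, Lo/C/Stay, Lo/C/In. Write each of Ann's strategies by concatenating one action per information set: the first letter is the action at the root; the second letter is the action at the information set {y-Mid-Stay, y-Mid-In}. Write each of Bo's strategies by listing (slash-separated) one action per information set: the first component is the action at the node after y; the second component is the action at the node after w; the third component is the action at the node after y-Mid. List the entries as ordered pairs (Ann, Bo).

vs Mid/D/Stay: Ann plays y → Bo plays Mid at [y] → Bo plays Stay at [y-Mid] → Ann plays k at [y-Mid-Stay] → (0, 3)
vs Mid/D/In: Ann plays y → Bo plays Mid at [y] → Bo plays In at [y-Mid] → Ann plays k at [y-Mid-In] → (0, 4)
vs Mid/C/Stay: Ann plays y → Bo plays Mid at [y] → Bo plays Stay at [y-Mid] → Ann plays k at [y-Mid-Stay] → (0, 3)
vs Mid/C/In: Ann plays y → Bo plays Mid at [y] → Bo plays In at [y-Mid] → Ann plays k at [y-Mid-In] → (0, 4)
vs Lo/D/Stay: Ann plays y → Bo plays Lo at [y] → (1, 2)
vs Lo/D/In: Ann plays y → Bo plays Lo at [y] → (1, 2)
vs Lo/C/Stay: Ann plays y → Bo plays Lo at [y] → (1, 2)
vs Lo/C/In: Ann plays y → Bo plays Lo at [y] → (1, 2)

(0,3) (0,4) (0,3) (0,4) (1,2) (1,2) (1,2) (1,2)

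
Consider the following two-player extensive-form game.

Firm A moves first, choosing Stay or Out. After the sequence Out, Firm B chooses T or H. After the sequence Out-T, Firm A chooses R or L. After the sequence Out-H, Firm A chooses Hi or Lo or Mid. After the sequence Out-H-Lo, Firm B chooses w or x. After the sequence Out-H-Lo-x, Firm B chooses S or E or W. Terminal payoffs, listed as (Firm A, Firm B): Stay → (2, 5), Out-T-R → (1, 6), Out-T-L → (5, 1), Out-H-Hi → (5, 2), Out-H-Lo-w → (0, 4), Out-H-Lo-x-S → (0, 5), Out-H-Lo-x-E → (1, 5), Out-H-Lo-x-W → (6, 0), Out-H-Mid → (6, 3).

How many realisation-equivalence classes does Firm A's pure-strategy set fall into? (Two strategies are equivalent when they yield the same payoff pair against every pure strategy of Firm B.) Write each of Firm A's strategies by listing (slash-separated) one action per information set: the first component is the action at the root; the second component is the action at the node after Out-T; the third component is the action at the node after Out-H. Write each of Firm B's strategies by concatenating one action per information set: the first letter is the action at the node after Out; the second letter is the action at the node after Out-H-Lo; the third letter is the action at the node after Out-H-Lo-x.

7

Firm A has 12 pure strategies: Stay/R/Hi, Stay/R/Lo, Stay/R/Mid, Stay/L/Hi, Stay/L/Lo, Stay/L/Mid, Out/R/Hi, Out/R/Lo, Out/R/Mid, Out/L/Hi, Out/L/Lo, Out/L/Mid. Columns: TwS, TwE, TwW, TxS, TxE, TxW, HwS, HwE, HwW, HxS, HxE, HxW.
{Stay/R/Hi, Stay/R/Lo, Stay/R/Mid, Stay/L/Hi, Stay/L/Lo, Stay/L/Mid} → row (2,5) (2,5) (2,5) (2,5) (2,5) (2,5) (2,5) (2,5) (2,5) (2,5) (2,5) (2,5)
{Out/R/Hi} → row (1,6) (1,6) (1,6) (1,6) (1,6) (1,6) (5,2) (5,2) (5,2) (5,2) (5,2) (5,2)
{Out/R/Lo} → row (1,6) (1,6) (1,6) (1,6) (1,6) (1,6) (0,4) (0,4) (0,4) (0,5) (1,5) (6,0)
{Out/R/Mid} → row (1,6) (1,6) (1,6) (1,6) (1,6) (1,6) (6,3) (6,3) (6,3) (6,3) (6,3) (6,3)
{Out/L/Hi} → row (5,1) (5,1) (5,1) (5,1) (5,1) (5,1) (5,2) (5,2) (5,2) (5,2) (5,2) (5,2)
{Out/L/Lo} → row (5,1) (5,1) (5,1) (5,1) (5,1) (5,1) (0,4) (0,4) (0,4) (0,5) (1,5) (6,0)
{Out/L/Mid} → row (5,1) (5,1) (5,1) (5,1) (5,1) (5,1) (6,3) (6,3) (6,3) (6,3) (6,3) (6,3)
That's 7 distinct rows out of 12 strategies.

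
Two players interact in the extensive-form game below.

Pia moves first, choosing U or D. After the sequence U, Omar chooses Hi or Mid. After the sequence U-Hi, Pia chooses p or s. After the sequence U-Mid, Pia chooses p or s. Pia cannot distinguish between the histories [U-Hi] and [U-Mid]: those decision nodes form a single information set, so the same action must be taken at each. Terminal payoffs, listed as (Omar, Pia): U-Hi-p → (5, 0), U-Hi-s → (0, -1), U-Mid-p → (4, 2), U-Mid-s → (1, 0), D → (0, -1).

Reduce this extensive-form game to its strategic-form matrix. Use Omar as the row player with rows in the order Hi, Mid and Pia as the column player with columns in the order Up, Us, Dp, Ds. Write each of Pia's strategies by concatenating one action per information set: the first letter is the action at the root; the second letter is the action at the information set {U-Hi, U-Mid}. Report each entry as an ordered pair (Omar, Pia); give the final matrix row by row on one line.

Hi: (5,0) (0,-1) (0,-1) (0,-1) | Mid: (4,2) (1,0) (0,-1) (0,-1)

Row Hi: Up→(5,0), Us→(0,-1), Dp→(0,-1), Ds→(0,-1)
Row Mid: Up→(4,2), Us→(1,0), Dp→(0,-1), Ds→(0,-1)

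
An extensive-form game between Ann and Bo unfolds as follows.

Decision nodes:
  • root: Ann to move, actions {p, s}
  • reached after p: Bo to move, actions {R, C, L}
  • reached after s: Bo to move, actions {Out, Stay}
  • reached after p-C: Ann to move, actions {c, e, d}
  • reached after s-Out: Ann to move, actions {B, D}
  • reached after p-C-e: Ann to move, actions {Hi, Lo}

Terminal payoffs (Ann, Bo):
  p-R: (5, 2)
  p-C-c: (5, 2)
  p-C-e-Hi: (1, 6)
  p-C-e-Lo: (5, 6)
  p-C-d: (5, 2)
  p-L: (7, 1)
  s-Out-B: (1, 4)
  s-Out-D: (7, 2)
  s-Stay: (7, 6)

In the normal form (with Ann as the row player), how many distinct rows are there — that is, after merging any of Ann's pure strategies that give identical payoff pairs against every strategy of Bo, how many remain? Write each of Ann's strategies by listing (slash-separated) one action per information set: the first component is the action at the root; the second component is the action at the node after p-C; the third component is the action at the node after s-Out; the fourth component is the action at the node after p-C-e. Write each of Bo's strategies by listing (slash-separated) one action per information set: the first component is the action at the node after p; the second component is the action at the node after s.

5

Ann has 24 pure strategies: p/c/B/Hi, p/c/B/Lo, p/c/D/Hi, p/c/D/Lo, p/e/B/Hi, p/e/B/Lo, p/e/D/Hi, p/e/D/Lo, p/d/B/Hi, p/d/B/Lo, p/d/D/Hi, p/d/D/Lo, s/c/B/Hi, s/c/B/Lo, s/c/D/Hi, s/c/D/Lo, s/e/B/Hi, s/e/B/Lo, s/e/D/Hi, s/e/D/Lo, s/d/B/Hi, s/d/B/Lo, s/d/D/Hi, s/d/D/Lo. Columns: R/Out, R/Stay, C/Out, C/Stay, L/Out, L/Stay.
{p/c/B/Hi, p/c/B/Lo, p/c/D/Hi, p/c/D/Lo, p/d/B/Hi, p/d/B/Lo, p/d/D/Hi, p/d/D/Lo} → row (5,2) (5,2) (5,2) (5,2) (7,1) (7,1)
{p/e/B/Hi, p/e/D/Hi} → row (5,2) (5,2) (1,6) (1,6) (7,1) (7,1)
{p/e/B/Lo, p/e/D/Lo} → row (5,2) (5,2) (5,6) (5,6) (7,1) (7,1)
{s/c/B/Hi, s/c/B/Lo, s/e/B/Hi, s/e/B/Lo, s/d/B/Hi, s/d/B/Lo} → row (1,4) (7,6) (1,4) (7,6) (1,4) (7,6)
{s/c/D/Hi, s/c/D/Lo, s/e/D/Hi, s/e/D/Lo, s/d/D/Hi, s/d/D/Lo} → row (7,2) (7,6) (7,2) (7,6) (7,2) (7,6)
That's 5 distinct rows out of 24 strategies.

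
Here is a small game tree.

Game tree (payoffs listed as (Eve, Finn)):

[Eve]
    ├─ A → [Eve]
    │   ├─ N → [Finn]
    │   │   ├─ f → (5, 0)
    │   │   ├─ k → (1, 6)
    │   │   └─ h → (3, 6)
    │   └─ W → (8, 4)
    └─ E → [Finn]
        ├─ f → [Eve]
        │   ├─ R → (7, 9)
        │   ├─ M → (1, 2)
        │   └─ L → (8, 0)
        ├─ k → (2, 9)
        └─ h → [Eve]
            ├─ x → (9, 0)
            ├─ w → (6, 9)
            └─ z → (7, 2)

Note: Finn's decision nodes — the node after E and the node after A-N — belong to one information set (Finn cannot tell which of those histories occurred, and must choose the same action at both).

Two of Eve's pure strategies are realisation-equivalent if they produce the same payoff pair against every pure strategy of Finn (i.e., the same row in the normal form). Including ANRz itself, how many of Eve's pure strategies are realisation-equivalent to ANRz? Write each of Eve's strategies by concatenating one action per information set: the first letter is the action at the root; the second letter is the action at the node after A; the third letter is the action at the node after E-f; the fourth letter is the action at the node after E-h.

9

Row for ANRz (columns f, k, h): (5,0) (1,6) (3,6).
Under ANRz, Eve's choice at the node after E-f and at the node after E-h can never be reached regardless of what Finn does, so varying those choices leaves every outcome unchanged.
Holding the reachable choices fixed and varying the unreachable ones freely already gives 3 × 3 = 9 equivalent strategies.
No other strategy reproduces this row, so those 9 are the full class: ANRx, ANRw, ANRz, ANMx, ANMw, ANMz, ANLx, ANLw, ANLz.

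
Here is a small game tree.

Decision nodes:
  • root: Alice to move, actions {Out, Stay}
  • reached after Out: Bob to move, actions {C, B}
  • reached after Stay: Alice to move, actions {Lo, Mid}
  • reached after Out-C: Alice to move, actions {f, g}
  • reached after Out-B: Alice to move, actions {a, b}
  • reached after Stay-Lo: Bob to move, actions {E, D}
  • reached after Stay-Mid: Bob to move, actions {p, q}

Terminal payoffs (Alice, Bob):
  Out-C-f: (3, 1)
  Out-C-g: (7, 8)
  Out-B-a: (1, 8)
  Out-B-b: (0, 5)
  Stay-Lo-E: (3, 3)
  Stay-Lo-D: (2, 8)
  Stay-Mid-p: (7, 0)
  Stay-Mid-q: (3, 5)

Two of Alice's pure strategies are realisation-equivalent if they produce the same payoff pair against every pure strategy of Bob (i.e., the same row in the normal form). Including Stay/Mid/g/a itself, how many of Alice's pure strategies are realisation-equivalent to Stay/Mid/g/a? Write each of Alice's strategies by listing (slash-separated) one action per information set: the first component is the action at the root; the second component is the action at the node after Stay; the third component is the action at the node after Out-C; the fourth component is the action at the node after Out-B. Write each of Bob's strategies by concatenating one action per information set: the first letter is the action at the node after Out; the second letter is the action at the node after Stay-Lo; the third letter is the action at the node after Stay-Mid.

Row for Stay/Mid/g/a (columns CEp, CEq, CDp, CDq, BEp, BEq, BDp, BDq): (7,0) (3,5) (7,0) (3,5) (7,0) (3,5) (7,0) (3,5).
Under Stay/Mid/g/a, Alice's choice at the node after Out-C and at the node after Out-B can never be reached regardless of what Bob does, so varying those choices leaves every outcome unchanged.
Holding the reachable choices fixed and varying the unreachable ones freely already gives 2 × 2 = 4 equivalent strategies.
No other strategy reproduces this row, so those 4 are the full class: Stay/Mid/f/a, Stay/Mid/f/b, Stay/Mid/g/a, Stay/Mid/g/b.

4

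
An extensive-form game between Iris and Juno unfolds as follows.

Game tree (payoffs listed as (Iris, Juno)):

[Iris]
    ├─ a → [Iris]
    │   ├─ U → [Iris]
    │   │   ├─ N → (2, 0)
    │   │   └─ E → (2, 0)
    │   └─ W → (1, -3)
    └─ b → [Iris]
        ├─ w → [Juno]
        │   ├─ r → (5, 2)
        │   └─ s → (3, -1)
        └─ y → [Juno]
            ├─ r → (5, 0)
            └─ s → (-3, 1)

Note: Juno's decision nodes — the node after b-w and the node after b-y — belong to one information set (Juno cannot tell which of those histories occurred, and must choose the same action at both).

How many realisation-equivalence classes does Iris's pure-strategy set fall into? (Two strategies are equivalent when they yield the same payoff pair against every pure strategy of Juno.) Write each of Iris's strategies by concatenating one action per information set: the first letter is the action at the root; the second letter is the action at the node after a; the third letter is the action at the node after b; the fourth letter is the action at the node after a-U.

Iris has 16 pure strategies: aUwN, aUwE, aUyN, aUyE, aWwN, aWwE, aWyN, aWyE, bUwN, bUwE, bUyN, bUyE, bWwN, bWwE, bWyN, bWyE. Columns: r, s.
{aUwN, aUwE, aUyN, aUyE} → row (2,0) (2,0)
{aWwN, aWwE, aWyN, aWyE} → row (1,-3) (1,-3)
{bUwN, bUwE, bWwN, bWwE} → row (5,2) (3,-1)
{bUyN, bUyE, bWyN, bWyE} → row (5,0) (-3,1)
That's 4 distinct rows out of 16 strategies.

4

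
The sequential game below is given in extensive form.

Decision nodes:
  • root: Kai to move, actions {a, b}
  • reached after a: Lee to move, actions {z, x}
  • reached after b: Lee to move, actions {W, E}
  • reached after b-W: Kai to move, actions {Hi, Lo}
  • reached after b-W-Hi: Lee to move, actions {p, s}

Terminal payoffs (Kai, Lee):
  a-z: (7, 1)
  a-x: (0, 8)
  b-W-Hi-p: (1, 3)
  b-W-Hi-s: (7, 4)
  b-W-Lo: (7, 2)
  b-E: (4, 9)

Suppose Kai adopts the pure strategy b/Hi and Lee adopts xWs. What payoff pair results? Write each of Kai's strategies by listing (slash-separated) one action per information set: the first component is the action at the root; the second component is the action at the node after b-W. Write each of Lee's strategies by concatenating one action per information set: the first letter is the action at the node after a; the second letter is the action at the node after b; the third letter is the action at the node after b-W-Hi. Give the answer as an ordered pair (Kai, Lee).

(7, 4)

Trace the play path from the root:
  Kai plays b
  Lee plays W at [b]
  Kai plays Hi at [b-W]
  Lee plays s at [b-W-Hi]
→ terminal payoff (7, 4).
(Lee's choice at the node after a is never reached on this path, so it doesn't affect the outcome.)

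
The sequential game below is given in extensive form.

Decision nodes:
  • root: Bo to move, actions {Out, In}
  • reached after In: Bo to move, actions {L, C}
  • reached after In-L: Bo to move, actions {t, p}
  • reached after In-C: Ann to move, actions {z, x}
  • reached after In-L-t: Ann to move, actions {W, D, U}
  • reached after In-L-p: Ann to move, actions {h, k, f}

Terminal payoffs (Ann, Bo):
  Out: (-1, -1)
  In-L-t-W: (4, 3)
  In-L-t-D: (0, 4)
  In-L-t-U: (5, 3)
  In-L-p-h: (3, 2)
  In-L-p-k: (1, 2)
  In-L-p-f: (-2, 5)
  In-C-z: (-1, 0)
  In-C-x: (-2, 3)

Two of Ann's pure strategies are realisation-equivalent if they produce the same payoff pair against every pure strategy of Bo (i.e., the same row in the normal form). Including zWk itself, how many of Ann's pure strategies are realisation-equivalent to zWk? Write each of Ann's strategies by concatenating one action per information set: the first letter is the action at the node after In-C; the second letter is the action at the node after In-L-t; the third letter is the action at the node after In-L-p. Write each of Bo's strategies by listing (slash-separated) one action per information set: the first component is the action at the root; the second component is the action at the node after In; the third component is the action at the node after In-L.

Row for zWk (columns Out/L/t, Out/L/p, Out/C/t, Out/C/p, In/L/t, In/L/p, In/C/t, In/C/p): (-1,-1) (-1,-1) (-1,-1) (-1,-1) (4,3) (1,2) (-1,0) (-1,0).
Every one of Ann's information sets is on the play path for some reply by Bo when Ann follows zWk.
Changing the action at any of them therefore changes at least one column, so only zWk itself gives this row.

1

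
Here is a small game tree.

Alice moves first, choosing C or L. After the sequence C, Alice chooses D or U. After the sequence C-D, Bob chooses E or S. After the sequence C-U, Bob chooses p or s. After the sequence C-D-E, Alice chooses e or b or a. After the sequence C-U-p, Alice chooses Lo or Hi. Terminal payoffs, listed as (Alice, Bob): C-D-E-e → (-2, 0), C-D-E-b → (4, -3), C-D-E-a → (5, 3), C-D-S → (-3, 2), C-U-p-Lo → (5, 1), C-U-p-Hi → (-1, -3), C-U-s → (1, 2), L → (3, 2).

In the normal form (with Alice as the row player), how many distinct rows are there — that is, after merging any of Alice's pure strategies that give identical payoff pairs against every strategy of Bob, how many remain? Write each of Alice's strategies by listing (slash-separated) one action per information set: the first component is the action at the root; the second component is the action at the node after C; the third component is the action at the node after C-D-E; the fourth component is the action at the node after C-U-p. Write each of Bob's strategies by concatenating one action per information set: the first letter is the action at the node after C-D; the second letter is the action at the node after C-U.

6

Alice has 24 pure strategies: C/D/e/Lo, C/D/e/Hi, C/D/b/Lo, C/D/b/Hi, C/D/a/Lo, C/D/a/Hi, C/U/e/Lo, C/U/e/Hi, C/U/b/Lo, C/U/b/Hi, C/U/a/Lo, C/U/a/Hi, L/D/e/Lo, L/D/e/Hi, L/D/b/Lo, L/D/b/Hi, L/D/a/Lo, L/D/a/Hi, L/U/e/Lo, L/U/e/Hi, L/U/b/Lo, L/U/b/Hi, L/U/a/Lo, L/U/a/Hi. Columns: Ep, Es, Sp, Ss.
{C/D/e/Lo, C/D/e/Hi} → row (-2,0) (-2,0) (-3,2) (-3,2)
{C/D/b/Lo, C/D/b/Hi} → row (4,-3) (4,-3) (-3,2) (-3,2)
{C/D/a/Lo, C/D/a/Hi} → row (5,3) (5,3) (-3,2) (-3,2)
{C/U/e/Lo, C/U/b/Lo, C/U/a/Lo} → row (5,1) (1,2) (5,1) (1,2)
{C/U/e/Hi, C/U/b/Hi, C/U/a/Hi} → row (-1,-3) (1,2) (-1,-3) (1,2)
{L/D/e/Lo, L/D/e/Hi, L/D/b/Lo, L/D/b/Hi, L/D/a/Lo, L/D/a/Hi, L/U/e/Lo, L/U/e/Hi, L/U/b/Lo, L/U/b/Hi, L/U/a/Lo, L/U/a/Hi} → row (3,2) (3,2) (3,2) (3,2)
That's 6 distinct rows out of 24 strategies.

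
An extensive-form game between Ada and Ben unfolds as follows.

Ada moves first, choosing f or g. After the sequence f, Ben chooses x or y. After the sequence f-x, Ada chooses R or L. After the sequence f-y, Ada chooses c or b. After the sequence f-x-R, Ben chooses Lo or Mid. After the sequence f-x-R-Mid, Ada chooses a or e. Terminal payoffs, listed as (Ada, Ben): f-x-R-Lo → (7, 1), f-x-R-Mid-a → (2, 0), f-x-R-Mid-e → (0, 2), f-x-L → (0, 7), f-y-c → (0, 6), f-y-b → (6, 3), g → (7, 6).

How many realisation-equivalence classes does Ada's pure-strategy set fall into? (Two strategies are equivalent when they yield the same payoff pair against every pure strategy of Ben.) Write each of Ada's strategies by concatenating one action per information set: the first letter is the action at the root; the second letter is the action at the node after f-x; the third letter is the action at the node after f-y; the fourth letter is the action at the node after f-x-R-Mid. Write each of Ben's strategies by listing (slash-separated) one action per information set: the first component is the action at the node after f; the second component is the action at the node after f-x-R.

7

Ada has 16 pure strategies: fRca, fRce, fRba, fRbe, fLca, fLce, fLba, fLbe, gRca, gRce, gRba, gRbe, gLca, gLce, gLba, gLbe. Columns: x/Lo, x/Mid, y/Lo, y/Mid.
{fRca} → row (7,1) (2,0) (0,6) (0,6)
{fRce} → row (7,1) (0,2) (0,6) (0,6)
{fRba} → row (7,1) (2,0) (6,3) (6,3)
{fRbe} → row (7,1) (0,2) (6,3) (6,3)
{fLca, fLce} → row (0,7) (0,7) (0,6) (0,6)
{fLba, fLbe} → row (0,7) (0,7) (6,3) (6,3)
{gRca, gRce, gRba, gRbe, gLca, gLce, gLba, gLbe} → row (7,6) (7,6) (7,6) (7,6)
That's 7 distinct rows out of 16 strategies.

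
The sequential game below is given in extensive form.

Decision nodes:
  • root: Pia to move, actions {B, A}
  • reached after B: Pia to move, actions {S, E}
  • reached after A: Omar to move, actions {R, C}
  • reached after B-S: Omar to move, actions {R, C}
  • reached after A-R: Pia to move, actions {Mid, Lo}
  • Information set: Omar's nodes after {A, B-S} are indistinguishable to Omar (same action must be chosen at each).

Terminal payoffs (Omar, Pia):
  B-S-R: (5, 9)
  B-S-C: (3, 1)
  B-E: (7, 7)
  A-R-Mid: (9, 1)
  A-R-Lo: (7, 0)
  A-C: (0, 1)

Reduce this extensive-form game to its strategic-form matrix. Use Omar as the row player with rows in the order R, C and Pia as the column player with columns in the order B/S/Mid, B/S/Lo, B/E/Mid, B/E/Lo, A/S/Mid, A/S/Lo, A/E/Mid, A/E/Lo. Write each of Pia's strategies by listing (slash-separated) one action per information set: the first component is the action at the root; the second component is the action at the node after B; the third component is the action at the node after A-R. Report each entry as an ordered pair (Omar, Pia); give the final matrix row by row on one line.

R: (5,9) (5,9) (7,7) (7,7) (9,1) (7,0) (9,1) (7,0) | C: (3,1) (3,1) (7,7) (7,7) (0,1) (0,1) (0,1) (0,1)

      B/S/Mid   B/S/Lo  B/E/Mid   B/E/Lo  A/S/Mid   A/S/Lo  A/E/Mid   A/E/Lo
   R    (5,9)    (5,9)    (7,7)    (7,7)    (9,1)    (7,0)    (9,1)    (7,0)
   C    (3,1)    (3,1)    (7,7)    (7,7)    (0,1)    (0,1)    (0,1)    (0,1)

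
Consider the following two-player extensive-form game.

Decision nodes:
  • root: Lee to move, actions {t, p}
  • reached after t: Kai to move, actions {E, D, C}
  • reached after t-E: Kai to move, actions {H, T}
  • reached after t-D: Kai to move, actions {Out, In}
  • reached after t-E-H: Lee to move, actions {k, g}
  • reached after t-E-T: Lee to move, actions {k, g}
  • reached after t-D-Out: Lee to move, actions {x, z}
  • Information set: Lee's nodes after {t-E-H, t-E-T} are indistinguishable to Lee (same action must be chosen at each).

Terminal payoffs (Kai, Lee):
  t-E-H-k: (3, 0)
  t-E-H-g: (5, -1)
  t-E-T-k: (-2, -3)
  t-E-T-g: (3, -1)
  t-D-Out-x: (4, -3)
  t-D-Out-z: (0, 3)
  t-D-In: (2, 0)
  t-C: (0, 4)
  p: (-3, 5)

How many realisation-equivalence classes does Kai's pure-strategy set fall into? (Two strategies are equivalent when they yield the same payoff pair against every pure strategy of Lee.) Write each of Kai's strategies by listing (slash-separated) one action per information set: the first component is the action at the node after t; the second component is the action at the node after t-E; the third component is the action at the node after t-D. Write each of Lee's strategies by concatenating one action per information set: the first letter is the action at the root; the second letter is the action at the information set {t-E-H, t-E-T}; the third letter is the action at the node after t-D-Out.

5

Kai has 12 pure strategies: E/H/Out, E/H/In, E/T/Out, E/T/In, D/H/Out, D/H/In, D/T/Out, D/T/In, C/H/Out, C/H/In, C/T/Out, C/T/In. Columns: tkx, tkz, tgx, tgz, pkx, pkz, pgx, pgz.
{E/H/Out, E/H/In} → row (3,0) (3,0) (5,-1) (5,-1) (-3,5) (-3,5) (-3,5) (-3,5)
{E/T/Out, E/T/In} → row (-2,-3) (-2,-3) (3,-1) (3,-1) (-3,5) (-3,5) (-3,5) (-3,5)
{D/H/Out, D/T/Out} → row (4,-3) (0,3) (4,-3) (0,3) (-3,5) (-3,5) (-3,5) (-3,5)
{D/H/In, D/T/In} → row (2,0) (2,0) (2,0) (2,0) (-3,5) (-3,5) (-3,5) (-3,5)
{C/H/Out, C/H/In, C/T/Out, C/T/In} → row (0,4) (0,4) (0,4) (0,4) (-3,5) (-3,5) (-3,5) (-3,5)
That's 5 distinct rows out of 12 strategies.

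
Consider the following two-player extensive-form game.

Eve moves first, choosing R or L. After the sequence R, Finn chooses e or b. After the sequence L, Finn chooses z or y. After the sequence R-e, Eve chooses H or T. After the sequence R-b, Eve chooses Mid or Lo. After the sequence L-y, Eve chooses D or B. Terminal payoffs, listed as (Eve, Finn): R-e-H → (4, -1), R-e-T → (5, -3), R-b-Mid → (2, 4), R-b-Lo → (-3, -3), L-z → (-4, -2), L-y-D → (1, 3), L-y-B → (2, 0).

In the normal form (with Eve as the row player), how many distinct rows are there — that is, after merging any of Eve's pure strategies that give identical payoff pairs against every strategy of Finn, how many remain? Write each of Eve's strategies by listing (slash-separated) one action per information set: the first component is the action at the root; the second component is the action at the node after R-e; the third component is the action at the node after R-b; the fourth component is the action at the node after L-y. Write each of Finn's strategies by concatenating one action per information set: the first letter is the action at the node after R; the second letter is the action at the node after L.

6

Eve has 16 pure strategies: R/H/Mid/D, R/H/Mid/B, R/H/Lo/D, R/H/Lo/B, R/T/Mid/D, R/T/Mid/B, R/T/Lo/D, R/T/Lo/B, L/H/Mid/D, L/H/Mid/B, L/H/Lo/D, L/H/Lo/B, L/T/Mid/D, L/T/Mid/B, L/T/Lo/D, L/T/Lo/B. Columns: ez, ey, bz, by.
{R/H/Mid/D, R/H/Mid/B} → row (4,-1) (4,-1) (2,4) (2,4)
{R/H/Lo/D, R/H/Lo/B} → row (4,-1) (4,-1) (-3,-3) (-3,-3)
{R/T/Mid/D, R/T/Mid/B} → row (5,-3) (5,-3) (2,4) (2,4)
{R/T/Lo/D, R/T/Lo/B} → row (5,-3) (5,-3) (-3,-3) (-3,-3)
{L/H/Mid/D, L/H/Lo/D, L/T/Mid/D, L/T/Lo/D} → row (-4,-2) (1,3) (-4,-2) (1,3)
{L/H/Mid/B, L/H/Lo/B, L/T/Mid/B, L/T/Lo/B} → row (-4,-2) (2,0) (-4,-2) (2,0)
That's 6 distinct rows out of 16 strategies.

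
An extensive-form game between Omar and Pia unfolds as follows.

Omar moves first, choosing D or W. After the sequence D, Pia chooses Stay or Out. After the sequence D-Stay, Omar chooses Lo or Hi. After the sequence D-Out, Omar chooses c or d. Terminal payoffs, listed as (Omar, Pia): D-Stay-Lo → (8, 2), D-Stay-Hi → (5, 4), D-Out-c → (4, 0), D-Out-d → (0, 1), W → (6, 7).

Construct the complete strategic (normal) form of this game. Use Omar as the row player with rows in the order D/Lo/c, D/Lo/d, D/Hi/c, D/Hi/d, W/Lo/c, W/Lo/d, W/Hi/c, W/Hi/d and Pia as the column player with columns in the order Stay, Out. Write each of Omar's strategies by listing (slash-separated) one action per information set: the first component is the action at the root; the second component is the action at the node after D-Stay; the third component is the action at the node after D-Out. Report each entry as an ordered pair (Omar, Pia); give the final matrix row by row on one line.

           Stay      Out
D/Lo/c    (8,2)    (4,0)
D/Lo/d    (8,2)    (0,1)
D/Hi/c    (5,4)    (4,0)
D/Hi/d    (5,4)    (0,1)
W/Lo/c    (6,7)    (6,7)
W/Lo/d    (6,7)    (6,7)
W/Hi/c    (6,7)    (6,7)
W/Hi/d    (6,7)    (6,7)

D/Lo/c: (8,2) (4,0) | D/Lo/d: (8,2) (0,1) | D/Hi/c: (5,4) (4,0) | D/Hi/d: (5,4) (0,1) | W/Lo/c: (6,7) (6,7) | W/Lo/d: (6,7) (6,7) | W/Hi/c: (6,7) (6,7) | W/Hi/d: (6,7) (6,7)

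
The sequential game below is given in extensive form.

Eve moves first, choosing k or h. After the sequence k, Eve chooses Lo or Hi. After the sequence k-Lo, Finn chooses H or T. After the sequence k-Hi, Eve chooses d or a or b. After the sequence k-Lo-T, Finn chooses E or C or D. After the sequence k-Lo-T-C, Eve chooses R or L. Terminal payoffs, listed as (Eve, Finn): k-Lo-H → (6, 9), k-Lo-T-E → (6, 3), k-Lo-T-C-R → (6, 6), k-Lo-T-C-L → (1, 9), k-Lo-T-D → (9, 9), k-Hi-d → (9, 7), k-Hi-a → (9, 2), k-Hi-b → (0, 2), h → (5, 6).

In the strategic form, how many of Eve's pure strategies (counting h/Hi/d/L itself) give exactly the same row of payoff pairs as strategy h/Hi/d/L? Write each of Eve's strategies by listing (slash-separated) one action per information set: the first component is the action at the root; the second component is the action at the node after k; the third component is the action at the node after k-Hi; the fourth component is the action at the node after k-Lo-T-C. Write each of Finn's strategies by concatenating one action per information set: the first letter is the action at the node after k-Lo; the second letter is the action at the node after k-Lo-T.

Row for h/Hi/d/L (columns HE, HC, HD, TE, TC, TD): (5,6) (5,6) (5,6) (5,6) (5,6) (5,6).
Under h/Hi/d/L, Eve's choice at the node after k and at the node after k-Hi and at the node after k-Lo-T-C can never be reached regardless of what Finn does, so varying those choices leaves every outcome unchanged.
Holding the reachable choices fixed and varying the unreachable ones freely already gives 2 × 3 × 2 = 12 equivalent strategies.
No other strategy reproduces this row, so those 12 are the full class: h/Lo/d/R, h/Lo/d/L, h/Lo/a/R, h/Lo/a/L, h/Lo/b/R, h/Lo/b/L, h/Hi/d/R, h/Hi/d/L, h/Hi/a/R, h/Hi/a/L, h/Hi/b/R, h/Hi/b/L.

12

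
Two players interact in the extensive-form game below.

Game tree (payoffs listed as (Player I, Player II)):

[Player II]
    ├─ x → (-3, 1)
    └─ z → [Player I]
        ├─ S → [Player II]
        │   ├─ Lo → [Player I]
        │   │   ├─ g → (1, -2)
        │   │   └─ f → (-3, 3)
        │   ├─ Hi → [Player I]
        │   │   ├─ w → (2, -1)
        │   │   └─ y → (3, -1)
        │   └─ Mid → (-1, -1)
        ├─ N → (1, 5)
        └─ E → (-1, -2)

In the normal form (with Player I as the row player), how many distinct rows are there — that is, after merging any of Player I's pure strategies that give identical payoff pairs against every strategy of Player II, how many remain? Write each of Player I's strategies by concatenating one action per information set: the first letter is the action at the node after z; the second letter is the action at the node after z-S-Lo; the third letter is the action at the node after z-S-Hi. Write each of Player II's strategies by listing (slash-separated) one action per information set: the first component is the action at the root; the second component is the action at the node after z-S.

6

Player I has 12 pure strategies: Sgw, Sgy, Sfw, Sfy, Ngw, Ngy, Nfw, Nfy, Egw, Egy, Efw, Efy. Columns: x/Lo, x/Hi, x/Mid, z/Lo, z/Hi, z/Mid.
{Sgw} → row (-3,1) (-3,1) (-3,1) (1,-2) (2,-1) (-1,-1)
{Sgy} → row (-3,1) (-3,1) (-3,1) (1,-2) (3,-1) (-1,-1)
{Sfw} → row (-3,1) (-3,1) (-3,1) (-3,3) (2,-1) (-1,-1)
{Sfy} → row (-3,1) (-3,1) (-3,1) (-3,3) (3,-1) (-1,-1)
{Ngw, Ngy, Nfw, Nfy} → row (-3,1) (-3,1) (-3,1) (1,5) (1,5) (1,5)
{Egw, Egy, Efw, Efy} → row (-3,1) (-3,1) (-3,1) (-1,-2) (-1,-2) (-1,-2)
That's 6 distinct rows out of 12 strategies.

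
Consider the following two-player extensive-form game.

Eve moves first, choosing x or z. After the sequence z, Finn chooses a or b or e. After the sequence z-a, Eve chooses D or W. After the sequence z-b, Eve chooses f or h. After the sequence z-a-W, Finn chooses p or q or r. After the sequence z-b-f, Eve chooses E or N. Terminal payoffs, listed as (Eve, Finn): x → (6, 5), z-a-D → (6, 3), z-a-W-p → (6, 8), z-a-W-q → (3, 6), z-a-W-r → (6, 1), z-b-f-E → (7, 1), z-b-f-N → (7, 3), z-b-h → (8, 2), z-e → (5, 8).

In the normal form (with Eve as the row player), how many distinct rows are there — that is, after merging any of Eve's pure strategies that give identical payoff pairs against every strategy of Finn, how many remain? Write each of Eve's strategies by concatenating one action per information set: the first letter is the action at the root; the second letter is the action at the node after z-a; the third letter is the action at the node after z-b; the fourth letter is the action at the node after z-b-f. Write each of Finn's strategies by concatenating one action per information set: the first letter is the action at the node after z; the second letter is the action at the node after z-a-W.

Eve has 16 pure strategies: xDfE, xDfN, xDhE, xDhN, xWfE, xWfN, xWhE, xWhN, zDfE, zDfN, zDhE, zDhN, zWfE, zWfN, zWhE, zWhN. Columns: ap, aq, ar, bp, bq, br, ep, eq, er.
{xDfE, xDfN, xDhE, xDhN, xWfE, xWfN, xWhE, xWhN} → row (6,5) (6,5) (6,5) (6,5) (6,5) (6,5) (6,5) (6,5) (6,5)
{zDfE} → row (6,3) (6,3) (6,3) (7,1) (7,1) (7,1) (5,8) (5,8) (5,8)
{zDfN} → row (6,3) (6,3) (6,3) (7,3) (7,3) (7,3) (5,8) (5,8) (5,8)
{zDhE, zDhN} → row (6,3) (6,3) (6,3) (8,2) (8,2) (8,2) (5,8) (5,8) (5,8)
{zWfE} → row (6,8) (3,6) (6,1) (7,1) (7,1) (7,1) (5,8) (5,8) (5,8)
{zWfN} → row (6,8) (3,6) (6,1) (7,3) (7,3) (7,3) (5,8) (5,8) (5,8)
{zWhE, zWhN} → row (6,8) (3,6) (6,1) (8,2) (8,2) (8,2) (5,8) (5,8) (5,8)
That's 7 distinct rows out of 16 strategies.

7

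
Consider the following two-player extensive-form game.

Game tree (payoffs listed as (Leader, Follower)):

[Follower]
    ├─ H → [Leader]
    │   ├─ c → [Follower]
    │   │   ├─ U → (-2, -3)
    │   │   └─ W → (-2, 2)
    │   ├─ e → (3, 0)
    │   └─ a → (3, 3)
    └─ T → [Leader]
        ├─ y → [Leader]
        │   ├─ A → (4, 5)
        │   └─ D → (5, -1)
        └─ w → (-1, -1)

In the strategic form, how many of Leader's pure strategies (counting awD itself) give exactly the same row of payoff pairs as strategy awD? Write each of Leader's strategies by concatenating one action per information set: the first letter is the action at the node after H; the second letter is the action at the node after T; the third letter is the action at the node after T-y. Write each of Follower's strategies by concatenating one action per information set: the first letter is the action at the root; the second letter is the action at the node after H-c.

2

Row for awD (columns HU, HW, TU, TW): (3,3) (3,3) (-1,-1) (-1,-1).
Under awD, Leader's choice at the node after T-y can never be reached regardless of what Follower does, so varying those choices leaves every outcome unchanged.
Holding the reachable choices fixed and varying the unreachable one freely already gives 2 equivalent strategies.
No other strategy reproduces this row, so those 2 are the full class: awA, awD.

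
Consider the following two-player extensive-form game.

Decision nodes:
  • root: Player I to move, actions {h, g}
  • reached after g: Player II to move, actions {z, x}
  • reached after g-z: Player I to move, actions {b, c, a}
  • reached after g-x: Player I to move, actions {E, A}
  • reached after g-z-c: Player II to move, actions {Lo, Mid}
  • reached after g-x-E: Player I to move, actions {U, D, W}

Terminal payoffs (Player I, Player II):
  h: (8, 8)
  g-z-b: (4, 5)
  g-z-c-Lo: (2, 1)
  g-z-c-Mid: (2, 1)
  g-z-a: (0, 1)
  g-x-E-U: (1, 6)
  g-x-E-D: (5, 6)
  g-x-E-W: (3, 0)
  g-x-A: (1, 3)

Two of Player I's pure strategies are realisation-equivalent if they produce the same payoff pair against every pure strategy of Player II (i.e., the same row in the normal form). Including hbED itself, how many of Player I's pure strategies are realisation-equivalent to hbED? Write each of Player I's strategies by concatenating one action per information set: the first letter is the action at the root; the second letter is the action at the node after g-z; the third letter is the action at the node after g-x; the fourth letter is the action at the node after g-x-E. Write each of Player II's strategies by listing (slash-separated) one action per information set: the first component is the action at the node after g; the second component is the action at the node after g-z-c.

18

Row for hbED (columns z/Lo, z/Mid, x/Lo, x/Mid): (8,8) (8,8) (8,8) (8,8).
Under hbED, Player I's choice at the node after g-z and at the node after g-x and at the node after g-x-E can never be reached regardless of what Player II does, so varying those choices leaves every outcome unchanged.
Holding the reachable choices fixed and varying the unreachable ones freely already gives 3 × 2 × 3 = 18 equivalent strategies.
No other strategy reproduces this row, so those 18 are the full class: hbEU, hbED, hbEW, hbAU, hbAD, hbAW, hcEU, hcED, hcEW, hcAU, hcAD, hcAW, haEU, haED, haEW, haAU, haAD, haAW.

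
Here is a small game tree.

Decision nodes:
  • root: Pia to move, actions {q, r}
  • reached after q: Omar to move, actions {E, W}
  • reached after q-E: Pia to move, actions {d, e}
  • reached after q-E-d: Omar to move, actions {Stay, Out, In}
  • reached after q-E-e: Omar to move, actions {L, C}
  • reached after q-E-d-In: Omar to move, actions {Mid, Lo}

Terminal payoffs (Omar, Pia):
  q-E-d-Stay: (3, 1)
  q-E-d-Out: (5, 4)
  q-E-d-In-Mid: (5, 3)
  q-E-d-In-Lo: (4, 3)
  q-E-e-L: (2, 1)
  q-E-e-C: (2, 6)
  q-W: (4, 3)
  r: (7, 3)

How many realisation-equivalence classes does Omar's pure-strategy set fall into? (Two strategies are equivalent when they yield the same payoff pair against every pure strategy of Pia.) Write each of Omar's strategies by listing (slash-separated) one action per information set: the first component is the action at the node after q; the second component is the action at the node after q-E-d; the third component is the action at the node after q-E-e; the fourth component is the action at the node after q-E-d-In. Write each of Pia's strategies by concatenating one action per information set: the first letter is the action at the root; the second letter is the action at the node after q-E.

9

Omar has 24 pure strategies: E/Stay/L/Mid, E/Stay/L/Lo, E/Stay/C/Mid, E/Stay/C/Lo, E/Out/L/Mid, E/Out/L/Lo, E/Out/C/Mid, E/Out/C/Lo, E/In/L/Mid, E/In/L/Lo, E/In/C/Mid, E/In/C/Lo, W/Stay/L/Mid, W/Stay/L/Lo, W/Stay/C/Mid, W/Stay/C/Lo, W/Out/L/Mid, W/Out/L/Lo, W/Out/C/Mid, W/Out/C/Lo, W/In/L/Mid, W/In/L/Lo, W/In/C/Mid, W/In/C/Lo. Columns: qd, qe, rd, re.
{E/Stay/L/Mid, E/Stay/L/Lo} → row (3,1) (2,1) (7,3) (7,3)
{E/Stay/C/Mid, E/Stay/C/Lo} → row (3,1) (2,6) (7,3) (7,3)
{E/Out/L/Mid, E/Out/L/Lo} → row (5,4) (2,1) (7,3) (7,3)
{E/Out/C/Mid, E/Out/C/Lo} → row (5,4) (2,6) (7,3) (7,3)
{E/In/L/Mid} → row (5,3) (2,1) (7,3) (7,3)
{E/In/L/Lo} → row (4,3) (2,1) (7,3) (7,3)
{E/In/C/Mid} → row (5,3) (2,6) (7,3) (7,3)
{E/In/C/Lo} → row (4,3) (2,6) (7,3) (7,3)
{W/Stay/L/Mid, W/Stay/L/Lo, W/Stay/C/Mid, W/Stay/C/Lo, W/Out/L/Mid, W/Out/L/Lo, W/Out/C/Mid, W/Out/C/Lo, W/In/L/Mid, W/In/L/Lo, W/In/C/Mid, W/In/C/Lo} → row (4,3) (4,3) (7,3) (7,3)
That's 9 distinct rows out of 24 strategies.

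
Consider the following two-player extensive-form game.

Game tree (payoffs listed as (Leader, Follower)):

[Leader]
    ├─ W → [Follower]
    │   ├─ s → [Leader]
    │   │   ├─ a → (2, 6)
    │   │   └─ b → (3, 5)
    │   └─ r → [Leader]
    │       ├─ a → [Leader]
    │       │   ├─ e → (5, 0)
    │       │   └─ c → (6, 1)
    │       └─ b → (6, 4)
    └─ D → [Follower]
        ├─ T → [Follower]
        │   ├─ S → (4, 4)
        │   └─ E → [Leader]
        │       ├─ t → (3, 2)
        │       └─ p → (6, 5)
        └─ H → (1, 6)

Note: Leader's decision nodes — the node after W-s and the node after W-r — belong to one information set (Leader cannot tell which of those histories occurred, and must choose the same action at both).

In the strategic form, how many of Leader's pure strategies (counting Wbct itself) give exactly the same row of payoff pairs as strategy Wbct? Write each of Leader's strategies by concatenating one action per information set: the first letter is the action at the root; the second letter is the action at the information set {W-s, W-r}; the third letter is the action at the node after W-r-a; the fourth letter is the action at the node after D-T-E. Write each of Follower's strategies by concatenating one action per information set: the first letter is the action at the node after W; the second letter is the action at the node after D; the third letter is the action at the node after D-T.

Row for Wbct (columns sTS, sTE, sHS, sHE, rTS, rTE, rHS, rHE): (3,5) (3,5) (3,5) (3,5) (6,4) (6,4) (6,4) (6,4).
Under Wbct, Leader's choice at the node after W-r-a and at the node after D-T-E can never be reached regardless of what Follower does, so varying those choices leaves every outcome unchanged.
Holding the reachable choices fixed and varying the unreachable ones freely already gives 2 × 2 = 4 equivalent strategies.
No other strategy reproduces this row, so those 4 are the full class: Wbet, Wbep, Wbct, Wbcp.

4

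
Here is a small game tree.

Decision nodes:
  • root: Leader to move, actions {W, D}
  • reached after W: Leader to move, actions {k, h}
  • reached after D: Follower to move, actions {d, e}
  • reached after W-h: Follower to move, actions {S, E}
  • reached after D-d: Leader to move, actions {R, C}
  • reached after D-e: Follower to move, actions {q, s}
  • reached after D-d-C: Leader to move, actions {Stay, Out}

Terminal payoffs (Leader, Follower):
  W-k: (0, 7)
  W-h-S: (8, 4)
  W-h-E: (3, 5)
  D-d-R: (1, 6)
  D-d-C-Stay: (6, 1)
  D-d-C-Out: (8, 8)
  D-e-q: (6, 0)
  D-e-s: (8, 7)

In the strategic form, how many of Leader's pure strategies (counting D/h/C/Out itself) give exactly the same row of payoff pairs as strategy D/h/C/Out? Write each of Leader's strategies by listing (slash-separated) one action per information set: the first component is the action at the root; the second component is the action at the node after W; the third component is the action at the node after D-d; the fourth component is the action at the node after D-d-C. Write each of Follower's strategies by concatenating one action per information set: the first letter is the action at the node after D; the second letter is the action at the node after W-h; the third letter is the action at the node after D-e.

Row for D/h/C/Out (columns dSq, dSs, dEq, dEs, eSq, eSs, eEq, eEs): (8,8) (8,8) (8,8) (8,8) (6,0) (8,7) (6,0) (8,7).
Under D/h/C/Out, Leader's choice at the node after W can never be reached regardless of what Follower does, so varying those choices leaves every outcome unchanged.
Holding the reachable choices fixed and varying the unreachable one freely already gives 2 equivalent strategies.
No other strategy reproduces this row, so those 2 are the full class: D/k/C/Out, D/h/C/Out.

2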